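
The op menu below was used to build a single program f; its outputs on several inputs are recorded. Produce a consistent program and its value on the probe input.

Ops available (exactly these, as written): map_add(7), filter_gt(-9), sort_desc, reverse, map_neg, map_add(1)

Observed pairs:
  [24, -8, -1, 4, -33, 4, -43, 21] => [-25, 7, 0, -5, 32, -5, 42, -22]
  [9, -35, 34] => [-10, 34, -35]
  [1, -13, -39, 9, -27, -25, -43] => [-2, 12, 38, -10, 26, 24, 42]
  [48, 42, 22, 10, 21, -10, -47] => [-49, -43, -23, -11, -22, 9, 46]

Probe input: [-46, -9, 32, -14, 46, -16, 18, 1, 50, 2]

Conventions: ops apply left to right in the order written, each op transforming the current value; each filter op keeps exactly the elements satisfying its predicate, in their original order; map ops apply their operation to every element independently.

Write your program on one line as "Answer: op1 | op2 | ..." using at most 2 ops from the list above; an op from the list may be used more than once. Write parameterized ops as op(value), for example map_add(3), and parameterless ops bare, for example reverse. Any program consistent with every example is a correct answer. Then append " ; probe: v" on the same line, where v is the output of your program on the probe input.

map_add(1) | map_neg ; probe: [45, 8, -33, 13, -47, 15, -19, -2, -51, -3]

Check, running the answer program on each example:
  [24, -8, -1, 4, -33, 4, -43, 21] -> [25, -7, 0, 5, -32, 5, -42, 22] -> [-25, 7, 0, -5, 32, -5, 42, -22]
  [9, -35, 34] -> [10, -34, 35] -> [-10, 34, -35]
  [1, -13, -39, 9, -27, -25, -43] -> [2, -12, -38, 10, -26, -24, -42] -> [-2, 12, 38, -10, 26, 24, 42]
  [48, 42, 22, 10, 21, -10, -47] -> [49, 43, 23, 11, 22, -9, -46] -> [-49, -43, -23, -11, -22, 9, 46]
  probe: [-46, -9, 32, -14, 46, -16, 18, 1, 50, 2] -> [-45, -8, 33, -13, 47, -15, 19, 2, 51, 3] -> [45, 8, -33, 13, -47, 15, -19, -2, -51, -3]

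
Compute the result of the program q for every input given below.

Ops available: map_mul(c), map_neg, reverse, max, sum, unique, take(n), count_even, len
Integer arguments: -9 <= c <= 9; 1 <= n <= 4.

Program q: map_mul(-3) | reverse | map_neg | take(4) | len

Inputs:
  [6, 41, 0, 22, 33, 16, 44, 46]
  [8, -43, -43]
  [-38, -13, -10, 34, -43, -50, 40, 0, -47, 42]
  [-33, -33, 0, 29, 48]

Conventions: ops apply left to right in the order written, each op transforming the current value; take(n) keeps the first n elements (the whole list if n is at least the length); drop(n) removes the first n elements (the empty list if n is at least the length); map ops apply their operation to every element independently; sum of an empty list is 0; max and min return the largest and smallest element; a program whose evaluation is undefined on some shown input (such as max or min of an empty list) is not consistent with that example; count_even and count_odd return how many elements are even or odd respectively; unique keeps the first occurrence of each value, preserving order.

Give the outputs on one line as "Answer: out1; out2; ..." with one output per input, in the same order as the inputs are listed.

Execution, op by op:
  [6, 41, 0, 22, 33, 16, 44, 46] -> [-18, -123, 0, -66, -99, -48, -132, -138] -> [-138, -132, -48, -99, -66, 0, -123, -18] -> [138, 132, 48, 99, 66, 0, 123, 18] -> [138, 132, 48, 99] -> 4
  [8, -43, -43] -> [-24, 129, 129] -> [129, 129, -24] -> [-129, -129, 24] -> [-129, -129, 24] -> 3
  [-38, -13, -10, 34, -43, -50, 40, 0, -47, 42] -> [114, 39, 30, -102, 129, 150, -120, 0, 141, -126] -> [-126, 141, 0, -120, 150, 129, -102, 30, 39, 114] -> [126, -141, 0, 120, -150, -129, 102, -30, -39, -114] -> [126, -141, 0, 120] -> 4
  [-33, -33, 0, 29, 48] -> [99, 99, 0, -87, -144] -> [-144, -87, 0, 99, 99] -> [144, 87, 0, -99, -99] -> [144, 87, 0, -99] -> 4

4; 3; 4; 4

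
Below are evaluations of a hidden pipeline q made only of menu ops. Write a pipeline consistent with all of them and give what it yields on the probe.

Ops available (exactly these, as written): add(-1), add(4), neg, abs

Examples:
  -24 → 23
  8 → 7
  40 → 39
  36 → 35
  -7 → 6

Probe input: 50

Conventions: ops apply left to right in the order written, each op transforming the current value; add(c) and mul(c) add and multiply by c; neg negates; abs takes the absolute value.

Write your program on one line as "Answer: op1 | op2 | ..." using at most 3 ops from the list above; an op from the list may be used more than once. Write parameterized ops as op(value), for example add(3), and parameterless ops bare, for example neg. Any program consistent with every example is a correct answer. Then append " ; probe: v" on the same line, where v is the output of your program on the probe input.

abs | add(-1) ; probe: 49

Check, running the answer program on each example:
  -24 -> 24 -> 23
  8 -> 8 -> 7
  40 -> 40 -> 39
  36 -> 36 -> 35
  -7 -> 7 -> 6
  probe: 50 -> 50 -> 49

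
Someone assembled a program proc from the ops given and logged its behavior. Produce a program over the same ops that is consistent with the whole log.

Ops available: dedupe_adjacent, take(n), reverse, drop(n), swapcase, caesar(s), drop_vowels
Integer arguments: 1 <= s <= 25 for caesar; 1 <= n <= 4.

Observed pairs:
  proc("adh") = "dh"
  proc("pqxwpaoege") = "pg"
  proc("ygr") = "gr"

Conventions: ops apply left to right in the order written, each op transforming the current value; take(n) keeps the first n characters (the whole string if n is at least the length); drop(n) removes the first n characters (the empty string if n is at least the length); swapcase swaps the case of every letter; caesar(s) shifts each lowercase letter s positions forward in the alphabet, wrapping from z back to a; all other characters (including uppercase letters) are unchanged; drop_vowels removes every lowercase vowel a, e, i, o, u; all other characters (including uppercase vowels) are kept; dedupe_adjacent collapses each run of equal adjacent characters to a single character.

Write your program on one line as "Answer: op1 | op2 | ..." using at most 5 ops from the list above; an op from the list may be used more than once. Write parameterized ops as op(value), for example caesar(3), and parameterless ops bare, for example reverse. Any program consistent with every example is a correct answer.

reverse | drop_vowels | take(2) | reverse

Check, running the answer program on each example:
  "adh" -> "hda" -> "hd" -> "hd" -> "dh"
  "pqxwpaoege" -> "egeoapwxqp" -> "gpwxqp" -> "gp" -> "pg"
  "ygr" -> "rgy" -> "rgy" -> "rg" -> "gr"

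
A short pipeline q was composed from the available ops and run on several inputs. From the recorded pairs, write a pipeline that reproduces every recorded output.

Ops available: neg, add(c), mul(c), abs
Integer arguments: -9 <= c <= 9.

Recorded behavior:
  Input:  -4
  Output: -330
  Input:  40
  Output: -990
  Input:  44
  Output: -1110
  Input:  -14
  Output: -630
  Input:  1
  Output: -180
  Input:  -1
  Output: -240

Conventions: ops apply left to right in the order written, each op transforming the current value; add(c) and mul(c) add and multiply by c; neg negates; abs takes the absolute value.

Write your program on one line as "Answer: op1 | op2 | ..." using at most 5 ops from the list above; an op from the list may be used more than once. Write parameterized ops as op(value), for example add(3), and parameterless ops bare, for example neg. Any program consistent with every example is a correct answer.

add(-7) | abs | mul(-5) | mul(6)

Check, running the answer program on each example:
  -4 -> -11 -> 11 -> -55 -> -330
  40 -> 33 -> 33 -> -165 -> -990
  44 -> 37 -> 37 -> -185 -> -1110
  -14 -> -21 -> 21 -> -105 -> -630
  1 -> -6 -> 6 -> -30 -> -180
  -1 -> -8 -> 8 -> -40 -> -240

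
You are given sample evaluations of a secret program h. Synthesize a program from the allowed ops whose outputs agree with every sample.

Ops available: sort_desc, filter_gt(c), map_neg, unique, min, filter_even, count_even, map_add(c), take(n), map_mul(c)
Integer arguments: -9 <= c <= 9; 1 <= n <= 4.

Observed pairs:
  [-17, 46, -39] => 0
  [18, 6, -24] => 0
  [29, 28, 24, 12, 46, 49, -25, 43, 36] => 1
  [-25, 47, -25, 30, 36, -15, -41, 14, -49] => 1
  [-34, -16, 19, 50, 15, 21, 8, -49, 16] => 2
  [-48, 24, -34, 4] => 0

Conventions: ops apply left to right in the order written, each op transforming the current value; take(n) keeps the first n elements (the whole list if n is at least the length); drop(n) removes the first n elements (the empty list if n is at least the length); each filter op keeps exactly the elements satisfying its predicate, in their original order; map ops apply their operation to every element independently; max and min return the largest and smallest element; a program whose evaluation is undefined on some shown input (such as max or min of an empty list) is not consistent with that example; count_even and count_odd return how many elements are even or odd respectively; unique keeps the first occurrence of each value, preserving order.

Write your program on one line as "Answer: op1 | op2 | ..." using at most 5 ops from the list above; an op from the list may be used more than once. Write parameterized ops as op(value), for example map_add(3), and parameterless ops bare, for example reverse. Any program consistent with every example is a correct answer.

map_add(-2) | filter_gt(1) | take(3) | map_add(-7) | count_even

Check, running the answer program on each example:
  [-17, 46, -39] -> [-19, 44, -41] -> [44] -> [44] -> [37] -> 0
  [18, 6, -24] -> [16, 4, -26] -> [16, 4] -> [16, 4] -> [9, -3] -> 0
  [29, 28, 24, 12, 46, 49, -25, 43, 36] -> [27, 26, 22, 10, 44, 47, -27, 41, 34] -> [27, 26, 22, 10, 44, 47, 41, 34] -> [27, 26, 22] -> [20, 19, 15] -> 1
  [-25, 47, -25, 30, 36, -15, -41, 14, -49] -> [-27, 45, -27, 28, 34, -17, -43, 12, -51] -> [45, 28, 34, 12] -> [45, 28, 34] -> [38, 21, 27] -> 1
  [-34, -16, 19, 50, 15, 21, 8, -49, 16] -> [-36, -18, 17, 48, 13, 19, 6, -51, 14] -> [17, 48, 13, 19, 6, 14] -> [17, 48, 13] -> [10, 41, 6] -> 2
  [-48, 24, -34, 4] -> [-50, 22, -36, 2] -> [22, 2] -> [22, 2] -> [15, -5] -> 0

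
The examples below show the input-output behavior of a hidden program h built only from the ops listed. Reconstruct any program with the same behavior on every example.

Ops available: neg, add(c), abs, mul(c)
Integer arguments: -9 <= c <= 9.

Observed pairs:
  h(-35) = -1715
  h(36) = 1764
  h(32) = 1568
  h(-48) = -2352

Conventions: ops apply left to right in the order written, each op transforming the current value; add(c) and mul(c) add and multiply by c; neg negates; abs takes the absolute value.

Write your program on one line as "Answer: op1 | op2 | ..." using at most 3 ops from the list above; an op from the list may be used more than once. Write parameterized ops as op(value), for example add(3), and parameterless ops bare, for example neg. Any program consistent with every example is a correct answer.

mul(7) | mul(7)

Check, running the answer program on each example:
  -35 -> -245 -> -1715
  36 -> 252 -> 1764
  32 -> 224 -> 1568
  -48 -> -336 -> -2352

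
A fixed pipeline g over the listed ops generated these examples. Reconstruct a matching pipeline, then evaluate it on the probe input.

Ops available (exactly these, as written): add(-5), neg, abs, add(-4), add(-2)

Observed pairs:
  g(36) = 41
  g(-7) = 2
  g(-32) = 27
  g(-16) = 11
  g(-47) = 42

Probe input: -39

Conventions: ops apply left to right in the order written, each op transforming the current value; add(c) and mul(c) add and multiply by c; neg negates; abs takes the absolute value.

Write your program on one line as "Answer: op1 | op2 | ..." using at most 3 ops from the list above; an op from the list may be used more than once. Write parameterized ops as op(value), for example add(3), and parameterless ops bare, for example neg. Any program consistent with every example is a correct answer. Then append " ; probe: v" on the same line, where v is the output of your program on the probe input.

neg | add(-5) | abs ; probe: 34

Check, running the answer program on each example:
  36 -> -36 -> -41 -> 41
  -7 -> 7 -> 2 -> 2
  -32 -> 32 -> 27 -> 27
  -16 -> 16 -> 11 -> 11
  -47 -> 47 -> 42 -> 42
  probe: -39 -> 39 -> 34 -> 34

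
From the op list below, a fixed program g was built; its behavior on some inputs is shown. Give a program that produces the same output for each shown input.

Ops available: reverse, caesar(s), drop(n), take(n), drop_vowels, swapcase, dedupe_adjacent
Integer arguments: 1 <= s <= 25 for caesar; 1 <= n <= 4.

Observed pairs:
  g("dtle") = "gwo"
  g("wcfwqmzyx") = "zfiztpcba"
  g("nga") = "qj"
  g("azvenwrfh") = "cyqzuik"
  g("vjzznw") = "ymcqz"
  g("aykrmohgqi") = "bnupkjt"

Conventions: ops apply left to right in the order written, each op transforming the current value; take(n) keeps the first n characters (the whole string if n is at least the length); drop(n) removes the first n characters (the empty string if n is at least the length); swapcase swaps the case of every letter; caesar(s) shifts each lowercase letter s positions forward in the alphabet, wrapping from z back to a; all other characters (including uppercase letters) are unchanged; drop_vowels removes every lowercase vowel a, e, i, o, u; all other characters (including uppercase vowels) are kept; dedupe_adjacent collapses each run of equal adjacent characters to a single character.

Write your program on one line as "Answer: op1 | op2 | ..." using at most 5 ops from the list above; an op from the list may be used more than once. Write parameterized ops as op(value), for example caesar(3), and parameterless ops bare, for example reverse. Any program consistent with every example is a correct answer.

drop_vowels | reverse | caesar(3) | reverse | dedupe_adjacent

Check, running the answer program on each example:
  "dtle" -> "dtl" -> "ltd" -> "owg" -> "gwo" -> "gwo"
  "wcfwqmzyx" -> "wcfwqmzyx" -> "xyzmqwfcw" -> "abcptzifz" -> "zfiztpcba" -> "zfiztpcba"
  "nga" -> "ng" -> "gn" -> "jq" -> "qj" -> "qj"
  "azvenwrfh" -> "zvnwrfh" -> "hfrwnvz" -> "kiuzqyc" -> "cyqzuik" -> "cyqzuik"
  "vjzznw" -> "vjzznw" -> "wnzzjv" -> "zqccmy" -> "ymccqz" -> "ymcqz"
  "aykrmohgqi" -> "ykrmhgq" -> "qghmrky" -> "tjkpunb" -> "bnupkjt" -> "bnupkjt"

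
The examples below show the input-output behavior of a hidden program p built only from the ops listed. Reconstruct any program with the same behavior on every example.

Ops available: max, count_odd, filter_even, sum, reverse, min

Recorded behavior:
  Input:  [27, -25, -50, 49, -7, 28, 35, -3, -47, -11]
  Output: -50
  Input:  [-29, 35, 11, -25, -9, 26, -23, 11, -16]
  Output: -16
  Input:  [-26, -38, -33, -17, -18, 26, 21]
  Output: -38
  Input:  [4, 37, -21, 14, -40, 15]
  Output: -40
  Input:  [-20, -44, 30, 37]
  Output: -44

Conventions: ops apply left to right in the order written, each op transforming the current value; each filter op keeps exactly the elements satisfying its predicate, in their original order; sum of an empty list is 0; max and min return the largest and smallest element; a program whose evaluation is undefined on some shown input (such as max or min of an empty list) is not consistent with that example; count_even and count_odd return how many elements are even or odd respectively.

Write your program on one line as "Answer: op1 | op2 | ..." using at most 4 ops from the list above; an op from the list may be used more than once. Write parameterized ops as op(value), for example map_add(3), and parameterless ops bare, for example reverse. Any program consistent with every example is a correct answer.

filter_even | reverse | min

Check, running the answer program on each example:
  [27, -25, -50, 49, -7, 28, 35, -3, -47, -11] -> [-50, 28] -> [28, -50] -> -50
  [-29, 35, 11, -25, -9, 26, -23, 11, -16] -> [26, -16] -> [-16, 26] -> -16
  [-26, -38, -33, -17, -18, 26, 21] -> [-26, -38, -18, 26] -> [26, -18, -38, -26] -> -38
  [4, 37, -21, 14, -40, 15] -> [4, 14, -40] -> [-40, 14, 4] -> -40
  [-20, -44, 30, 37] -> [-20, -44, 30] -> [30, -44, -20] -> -44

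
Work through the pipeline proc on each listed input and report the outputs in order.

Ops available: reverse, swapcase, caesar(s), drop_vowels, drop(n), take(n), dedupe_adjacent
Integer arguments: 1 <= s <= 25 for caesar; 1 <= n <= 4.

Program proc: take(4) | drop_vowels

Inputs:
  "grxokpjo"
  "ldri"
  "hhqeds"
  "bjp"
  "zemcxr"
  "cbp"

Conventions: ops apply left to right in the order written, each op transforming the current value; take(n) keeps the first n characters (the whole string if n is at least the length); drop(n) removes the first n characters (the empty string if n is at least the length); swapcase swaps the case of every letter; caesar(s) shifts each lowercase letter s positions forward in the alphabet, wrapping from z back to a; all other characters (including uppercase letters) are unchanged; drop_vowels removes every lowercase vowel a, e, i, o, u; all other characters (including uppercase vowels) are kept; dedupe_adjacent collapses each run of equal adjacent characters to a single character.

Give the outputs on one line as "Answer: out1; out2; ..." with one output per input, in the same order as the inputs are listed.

Execution, op by op:
  "grxokpjo" -> "grxo" -> "grx"
  "ldri" -> "ldri" -> "ldr"
  "hhqeds" -> "hhqe" -> "hhq"
  "bjp" -> "bjp" -> "bjp"
  "zemcxr" -> "zemc" -> "zmc"
  "cbp" -> "cbp" -> "cbp"

"grx"; "ldr"; "hhq"; "bjp"; "zmc"; "cbp"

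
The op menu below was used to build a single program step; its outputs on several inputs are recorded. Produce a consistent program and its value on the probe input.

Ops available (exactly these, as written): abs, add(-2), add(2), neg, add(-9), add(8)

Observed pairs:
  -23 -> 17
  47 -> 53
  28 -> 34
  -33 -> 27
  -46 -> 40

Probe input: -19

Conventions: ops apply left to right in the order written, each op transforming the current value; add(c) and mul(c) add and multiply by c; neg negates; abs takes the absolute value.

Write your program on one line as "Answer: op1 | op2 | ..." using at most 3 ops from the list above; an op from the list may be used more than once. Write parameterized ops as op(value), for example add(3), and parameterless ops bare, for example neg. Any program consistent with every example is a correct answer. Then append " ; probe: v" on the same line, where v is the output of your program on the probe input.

add(8) | add(-2) | abs ; probe: 13

Check, running the answer program on each example:
  -23 -> -15 -> -17 -> 17
  47 -> 55 -> 53 -> 53
  28 -> 36 -> 34 -> 34
  -33 -> -25 -> -27 -> 27
  -46 -> -38 -> -40 -> 40
  probe: -19 -> -11 -> -13 -> 13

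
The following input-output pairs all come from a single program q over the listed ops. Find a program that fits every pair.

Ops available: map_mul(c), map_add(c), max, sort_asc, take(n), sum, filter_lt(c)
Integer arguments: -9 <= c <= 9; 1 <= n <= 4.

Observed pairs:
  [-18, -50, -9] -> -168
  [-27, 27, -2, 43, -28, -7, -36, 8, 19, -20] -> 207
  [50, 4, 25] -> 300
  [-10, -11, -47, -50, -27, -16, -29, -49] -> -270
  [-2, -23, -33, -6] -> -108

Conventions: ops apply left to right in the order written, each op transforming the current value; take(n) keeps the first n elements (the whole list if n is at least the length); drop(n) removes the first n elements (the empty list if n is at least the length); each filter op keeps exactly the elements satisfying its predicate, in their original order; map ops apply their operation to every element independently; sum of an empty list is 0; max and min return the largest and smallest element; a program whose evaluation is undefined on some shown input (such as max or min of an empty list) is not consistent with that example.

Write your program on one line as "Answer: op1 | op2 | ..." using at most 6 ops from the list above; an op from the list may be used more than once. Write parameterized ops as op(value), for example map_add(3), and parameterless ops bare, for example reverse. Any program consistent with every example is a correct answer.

map_add(8) | take(4) | map_add(-1) | map_mul(3) | sum

Check, running the answer program on each example:
  [-18, -50, -9] -> [-10, -42, -1] -> [-10, -42, -1] -> [-11, -43, -2] -> [-33, -129, -6] -> -168
  [-27, 27, -2, 43, -28, -7, -36, 8, 19, -20] -> [-19, 35, 6, 51, -20, 1, -28, 16, 27, -12] -> [-19, 35, 6, 51] -> [-20, 34, 5, 50] -> [-60, 102, 15, 150] -> 207
  [50, 4, 25] -> [58, 12, 33] -> [58, 12, 33] -> [57, 11, 32] -> [171, 33, 96] -> 300
  [-10, -11, -47, -50, -27, -16, -29, -49] -> [-2, -3, -39, -42, -19, -8, -21, -41] -> [-2, -3, -39, -42] -> [-3, -4, -40, -43] -> [-9, -12, -120, -129] -> -270
  [-2, -23, -33, -6] -> [6, -15, -25, 2] -> [6, -15, -25, 2] -> [5, -16, -26, 1] -> [15, -48, -78, 3] -> -108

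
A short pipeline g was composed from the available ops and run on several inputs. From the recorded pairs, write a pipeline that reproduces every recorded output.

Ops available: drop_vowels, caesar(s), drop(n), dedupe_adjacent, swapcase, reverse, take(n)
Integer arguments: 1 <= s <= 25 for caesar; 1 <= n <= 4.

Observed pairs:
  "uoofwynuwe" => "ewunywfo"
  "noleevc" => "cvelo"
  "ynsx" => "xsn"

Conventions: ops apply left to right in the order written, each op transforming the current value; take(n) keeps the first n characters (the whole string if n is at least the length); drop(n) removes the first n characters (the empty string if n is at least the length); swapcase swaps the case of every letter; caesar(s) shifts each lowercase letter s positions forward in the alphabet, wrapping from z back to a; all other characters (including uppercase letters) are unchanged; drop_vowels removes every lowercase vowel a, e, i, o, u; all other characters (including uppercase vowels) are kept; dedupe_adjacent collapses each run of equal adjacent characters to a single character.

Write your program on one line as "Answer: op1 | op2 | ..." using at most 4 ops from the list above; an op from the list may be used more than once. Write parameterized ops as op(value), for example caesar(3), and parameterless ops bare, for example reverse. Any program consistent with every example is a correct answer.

drop(1) | reverse | dedupe_adjacent

Check, running the answer program on each example:
  "uoofwynuwe" -> "oofwynuwe" -> "ewunywfoo" -> "ewunywfo"
  "noleevc" -> "oleevc" -> "cveelo" -> "cvelo"
  "ynsx" -> "nsx" -> "xsn" -> "xsn"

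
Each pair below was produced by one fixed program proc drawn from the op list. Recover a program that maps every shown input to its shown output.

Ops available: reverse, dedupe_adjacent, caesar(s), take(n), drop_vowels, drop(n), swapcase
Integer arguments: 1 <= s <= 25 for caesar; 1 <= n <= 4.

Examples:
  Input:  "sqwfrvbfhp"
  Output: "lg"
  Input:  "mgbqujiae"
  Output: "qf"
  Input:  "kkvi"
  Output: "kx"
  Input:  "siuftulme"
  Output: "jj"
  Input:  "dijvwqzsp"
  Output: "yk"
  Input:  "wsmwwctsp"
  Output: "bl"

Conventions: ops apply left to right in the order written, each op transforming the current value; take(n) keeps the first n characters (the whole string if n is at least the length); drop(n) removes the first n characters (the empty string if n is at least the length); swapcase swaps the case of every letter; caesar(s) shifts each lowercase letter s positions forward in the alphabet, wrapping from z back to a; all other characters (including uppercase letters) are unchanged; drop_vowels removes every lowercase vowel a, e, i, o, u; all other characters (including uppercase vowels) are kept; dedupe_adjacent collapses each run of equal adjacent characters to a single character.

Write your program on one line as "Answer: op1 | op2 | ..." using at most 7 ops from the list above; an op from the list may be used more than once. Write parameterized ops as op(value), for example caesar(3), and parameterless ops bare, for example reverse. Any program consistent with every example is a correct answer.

caesar(15) | drop_vowels | swapcase | take(4) | swapcase | drop(2)

Check, running the answer program on each example:
  "sqwfrvbfhp" -> "hflugkquwe" -> "hflgkqw" -> "HFLGKQW" -> "HFLG" -> "hflg" -> "lg"
  "mgbqujiae" -> "bvqfjyxpt" -> "bvqfjyxpt" -> "BVQFJYXPT" -> "BVQF" -> "bvqf" -> "qf"
  "kkvi" -> "zzkx" -> "zzkx" -> "ZZKX" -> "ZZKX" -> "zzkx" -> "kx"
  "siuftulme" -> "hxjuijabt" -> "hxjjbt" -> "HXJJBT" -> "HXJJ" -> "hxjj" -> "jj"
  "dijvwqzsp" -> "sxyklfohe" -> "sxyklfh" -> "SXYKLFH" -> "SXYK" -> "sxyk" -> "yk"
  "wsmwwctsp" -> "lhbllrihe" -> "lhbllrh" -> "LHBLLRH" -> "LHBL" -> "lhbl" -> "bl"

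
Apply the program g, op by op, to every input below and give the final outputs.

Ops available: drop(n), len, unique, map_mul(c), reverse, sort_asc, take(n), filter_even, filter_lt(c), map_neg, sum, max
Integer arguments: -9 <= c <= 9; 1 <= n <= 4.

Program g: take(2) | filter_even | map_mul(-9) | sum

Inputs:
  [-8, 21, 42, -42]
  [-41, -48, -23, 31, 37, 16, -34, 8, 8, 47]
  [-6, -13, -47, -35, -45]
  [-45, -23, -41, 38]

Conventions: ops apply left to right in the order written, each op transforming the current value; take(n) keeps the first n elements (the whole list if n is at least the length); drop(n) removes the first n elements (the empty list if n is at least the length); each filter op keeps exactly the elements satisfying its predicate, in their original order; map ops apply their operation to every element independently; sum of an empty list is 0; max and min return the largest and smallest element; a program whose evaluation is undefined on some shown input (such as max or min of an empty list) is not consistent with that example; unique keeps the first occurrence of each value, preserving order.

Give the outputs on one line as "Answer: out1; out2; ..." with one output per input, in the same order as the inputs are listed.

72; 432; 54; 0

Execution, op by op:
  [-8, 21, 42, -42] -> [-8, 21] -> [-8] -> [72] -> 72
  [-41, -48, -23, 31, 37, 16, -34, 8, 8, 47] -> [-41, -48] -> [-48] -> [432] -> 432
  [-6, -13, -47, -35, -45] -> [-6, -13] -> [-6] -> [54] -> 54
  [-45, -23, -41, 38] -> [-45, -23] -> [] -> [] -> 0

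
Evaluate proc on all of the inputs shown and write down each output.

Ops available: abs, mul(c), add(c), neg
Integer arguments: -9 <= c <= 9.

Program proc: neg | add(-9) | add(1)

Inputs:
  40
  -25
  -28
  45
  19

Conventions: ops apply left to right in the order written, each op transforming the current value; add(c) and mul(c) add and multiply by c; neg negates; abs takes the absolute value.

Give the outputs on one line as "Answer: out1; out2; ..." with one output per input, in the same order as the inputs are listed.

Execution, op by op:
  40 -> -40 -> -49 -> -48
  -25 -> 25 -> 16 -> 17
  -28 -> 28 -> 19 -> 20
  45 -> -45 -> -54 -> -53
  19 -> -19 -> -28 -> -27

-48; 17; 20; -53; -27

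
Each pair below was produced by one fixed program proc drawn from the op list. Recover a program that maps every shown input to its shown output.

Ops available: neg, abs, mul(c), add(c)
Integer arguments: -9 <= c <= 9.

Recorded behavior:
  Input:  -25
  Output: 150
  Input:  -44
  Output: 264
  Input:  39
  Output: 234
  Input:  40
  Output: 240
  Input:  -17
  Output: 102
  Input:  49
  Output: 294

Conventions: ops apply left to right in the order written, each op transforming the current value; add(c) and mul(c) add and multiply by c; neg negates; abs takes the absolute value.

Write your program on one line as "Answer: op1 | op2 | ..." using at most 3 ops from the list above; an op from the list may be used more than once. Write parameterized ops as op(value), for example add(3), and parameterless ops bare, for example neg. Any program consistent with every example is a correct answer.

neg | mul(-6) | abs

Check, running the answer program on each example:
  -25 -> 25 -> -150 -> 150
  -44 -> 44 -> -264 -> 264
  39 -> -39 -> 234 -> 234
  40 -> -40 -> 240 -> 240
  -17 -> 17 -> -102 -> 102
  49 -> -49 -> 294 -> 294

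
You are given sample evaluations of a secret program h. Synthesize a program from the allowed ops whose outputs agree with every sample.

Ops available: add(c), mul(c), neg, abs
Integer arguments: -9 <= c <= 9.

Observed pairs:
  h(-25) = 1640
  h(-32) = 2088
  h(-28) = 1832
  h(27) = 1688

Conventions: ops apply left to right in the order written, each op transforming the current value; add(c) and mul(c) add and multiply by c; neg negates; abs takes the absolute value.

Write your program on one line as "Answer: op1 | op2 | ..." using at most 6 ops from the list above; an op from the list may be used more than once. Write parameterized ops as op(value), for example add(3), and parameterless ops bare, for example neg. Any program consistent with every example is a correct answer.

mul(-8) | add(2) | add(3) | mul(8) | neg | abs

Check, running the answer program on each example:
  -25 -> 200 -> 202 -> 205 -> 1640 -> -1640 -> 1640
  -32 -> 256 -> 258 -> 261 -> 2088 -> -2088 -> 2088
  -28 -> 224 -> 226 -> 229 -> 1832 -> -1832 -> 1832
  27 -> -216 -> -214 -> -211 -> -1688 -> 1688 -> 1688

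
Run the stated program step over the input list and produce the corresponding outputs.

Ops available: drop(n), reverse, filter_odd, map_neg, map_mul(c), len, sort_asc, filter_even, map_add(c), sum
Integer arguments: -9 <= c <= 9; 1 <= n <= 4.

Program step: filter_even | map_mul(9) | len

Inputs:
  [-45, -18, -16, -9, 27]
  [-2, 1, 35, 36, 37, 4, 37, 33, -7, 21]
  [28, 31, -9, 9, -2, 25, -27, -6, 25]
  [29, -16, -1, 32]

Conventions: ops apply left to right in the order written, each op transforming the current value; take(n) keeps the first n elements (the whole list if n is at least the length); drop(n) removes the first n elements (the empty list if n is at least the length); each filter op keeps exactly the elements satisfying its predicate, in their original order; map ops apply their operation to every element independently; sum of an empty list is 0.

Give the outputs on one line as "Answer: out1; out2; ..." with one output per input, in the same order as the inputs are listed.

2; 3; 3; 2

Execution, op by op:
  [-45, -18, -16, -9, 27] -> [-18, -16] -> [-162, -144] -> 2
  [-2, 1, 35, 36, 37, 4, 37, 33, -7, 21] -> [-2, 36, 4] -> [-18, 324, 36] -> 3
  [28, 31, -9, 9, -2, 25, -27, -6, 25] -> [28, -2, -6] -> [252, -18, -54] -> 3
  [29, -16, -1, 32] -> [-16, 32] -> [-144, 288] -> 2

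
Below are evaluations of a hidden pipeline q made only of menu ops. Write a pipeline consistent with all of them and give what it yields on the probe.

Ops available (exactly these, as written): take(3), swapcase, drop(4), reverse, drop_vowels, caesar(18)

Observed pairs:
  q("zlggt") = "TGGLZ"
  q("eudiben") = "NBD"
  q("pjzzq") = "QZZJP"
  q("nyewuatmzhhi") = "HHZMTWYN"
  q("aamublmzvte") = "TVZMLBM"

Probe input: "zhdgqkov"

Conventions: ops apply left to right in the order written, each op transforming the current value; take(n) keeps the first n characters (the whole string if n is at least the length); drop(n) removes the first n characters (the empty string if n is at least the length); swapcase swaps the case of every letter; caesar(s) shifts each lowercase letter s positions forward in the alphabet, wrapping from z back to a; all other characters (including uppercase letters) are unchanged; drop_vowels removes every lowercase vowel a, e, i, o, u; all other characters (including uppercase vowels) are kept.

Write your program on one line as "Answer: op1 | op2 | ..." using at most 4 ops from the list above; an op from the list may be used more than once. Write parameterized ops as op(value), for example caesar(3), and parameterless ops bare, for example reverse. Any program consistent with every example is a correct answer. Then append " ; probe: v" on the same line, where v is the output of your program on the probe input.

drop_vowels | reverse | swapcase ; probe: "VKQGDHZ"

Check, running the answer program on each example:
  "zlggt" -> "zlggt" -> "tgglz" -> "TGGLZ"
  "eudiben" -> "dbn" -> "nbd" -> "NBD"
  "pjzzq" -> "pjzzq" -> "qzzjp" -> "QZZJP"
  "nyewuatmzhhi" -> "nywtmzhh" -> "hhzmtwyn" -> "HHZMTWYN"
  "aamublmzvte" -> "mblmzvt" -> "tvzmlbm" -> "TVZMLBM"
  probe: "zhdgqkov" -> "zhdgqkv" -> "vkqgdhz" -> "VKQGDHZ"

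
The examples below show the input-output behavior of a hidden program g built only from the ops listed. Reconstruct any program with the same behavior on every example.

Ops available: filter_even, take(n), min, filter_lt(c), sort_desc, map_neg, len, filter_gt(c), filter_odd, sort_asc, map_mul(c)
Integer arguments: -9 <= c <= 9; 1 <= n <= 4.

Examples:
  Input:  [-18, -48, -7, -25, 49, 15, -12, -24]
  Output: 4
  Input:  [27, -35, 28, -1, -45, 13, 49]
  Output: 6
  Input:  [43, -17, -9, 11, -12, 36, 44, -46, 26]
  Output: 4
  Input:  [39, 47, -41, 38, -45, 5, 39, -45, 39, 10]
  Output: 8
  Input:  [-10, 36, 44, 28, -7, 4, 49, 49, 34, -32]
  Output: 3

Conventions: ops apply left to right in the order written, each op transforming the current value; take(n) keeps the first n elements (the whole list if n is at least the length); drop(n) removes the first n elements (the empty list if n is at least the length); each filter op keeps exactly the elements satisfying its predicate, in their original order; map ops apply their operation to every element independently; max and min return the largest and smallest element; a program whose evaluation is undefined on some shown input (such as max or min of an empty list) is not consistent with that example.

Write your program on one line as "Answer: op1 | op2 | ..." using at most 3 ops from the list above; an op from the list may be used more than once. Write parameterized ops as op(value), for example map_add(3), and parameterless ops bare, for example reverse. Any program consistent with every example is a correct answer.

filter_odd | len

Check, running the answer program on each example:
  [-18, -48, -7, -25, 49, 15, -12, -24] -> [-7, -25, 49, 15] -> 4
  [27, -35, 28, -1, -45, 13, 49] -> [27, -35, -1, -45, 13, 49] -> 6
  [43, -17, -9, 11, -12, 36, 44, -46, 26] -> [43, -17, -9, 11] -> 4
  [39, 47, -41, 38, -45, 5, 39, -45, 39, 10] -> [39, 47, -41, -45, 5, 39, -45, 39] -> 8
  [-10, 36, 44, 28, -7, 4, 49, 49, 34, -32] -> [-7, 49, 49] -> 3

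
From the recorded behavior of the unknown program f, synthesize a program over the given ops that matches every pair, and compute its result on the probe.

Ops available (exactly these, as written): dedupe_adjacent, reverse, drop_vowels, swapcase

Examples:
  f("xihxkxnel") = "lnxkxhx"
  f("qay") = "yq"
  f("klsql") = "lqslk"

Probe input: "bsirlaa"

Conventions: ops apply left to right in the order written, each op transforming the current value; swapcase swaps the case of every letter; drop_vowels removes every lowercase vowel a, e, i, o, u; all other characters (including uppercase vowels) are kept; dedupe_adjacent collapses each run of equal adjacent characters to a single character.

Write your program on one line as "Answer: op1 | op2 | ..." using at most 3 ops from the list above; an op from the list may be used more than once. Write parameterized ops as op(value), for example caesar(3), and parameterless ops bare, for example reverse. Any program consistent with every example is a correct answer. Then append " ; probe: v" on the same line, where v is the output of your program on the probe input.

drop_vowels | reverse ; probe: "lrsb"

Check, running the answer program on each example:
  "xihxkxnel" -> "xhxkxnl" -> "lnxkxhx"
  "qay" -> "qy" -> "yq"
  "klsql" -> "klsql" -> "lqslk"
  probe: "bsirlaa" -> "bsrl" -> "lrsb"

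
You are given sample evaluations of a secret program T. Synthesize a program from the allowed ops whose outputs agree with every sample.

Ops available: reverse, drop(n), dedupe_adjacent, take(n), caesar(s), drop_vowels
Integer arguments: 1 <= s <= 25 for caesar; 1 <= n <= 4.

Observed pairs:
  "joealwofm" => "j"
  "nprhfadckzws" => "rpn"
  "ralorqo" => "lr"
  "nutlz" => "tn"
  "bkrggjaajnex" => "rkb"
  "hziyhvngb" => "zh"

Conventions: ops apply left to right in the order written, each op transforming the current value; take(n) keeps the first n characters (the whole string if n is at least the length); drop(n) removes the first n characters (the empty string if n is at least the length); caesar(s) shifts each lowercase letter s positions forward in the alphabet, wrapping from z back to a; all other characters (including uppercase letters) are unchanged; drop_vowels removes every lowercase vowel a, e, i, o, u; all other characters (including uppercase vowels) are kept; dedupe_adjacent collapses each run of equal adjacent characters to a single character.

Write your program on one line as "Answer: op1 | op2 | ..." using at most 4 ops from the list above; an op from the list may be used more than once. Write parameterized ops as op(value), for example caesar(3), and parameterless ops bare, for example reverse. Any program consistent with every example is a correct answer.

take(3) | reverse | drop_vowels

Check, running the answer program on each example:
  "joealwofm" -> "joe" -> "eoj" -> "j"
  "nprhfadckzws" -> "npr" -> "rpn" -> "rpn"
  "ralorqo" -> "ral" -> "lar" -> "lr"
  "nutlz" -> "nut" -> "tun" -> "tn"
  "bkrggjaajnex" -> "bkr" -> "rkb" -> "rkb"
  "hziyhvngb" -> "hzi" -> "izh" -> "zh"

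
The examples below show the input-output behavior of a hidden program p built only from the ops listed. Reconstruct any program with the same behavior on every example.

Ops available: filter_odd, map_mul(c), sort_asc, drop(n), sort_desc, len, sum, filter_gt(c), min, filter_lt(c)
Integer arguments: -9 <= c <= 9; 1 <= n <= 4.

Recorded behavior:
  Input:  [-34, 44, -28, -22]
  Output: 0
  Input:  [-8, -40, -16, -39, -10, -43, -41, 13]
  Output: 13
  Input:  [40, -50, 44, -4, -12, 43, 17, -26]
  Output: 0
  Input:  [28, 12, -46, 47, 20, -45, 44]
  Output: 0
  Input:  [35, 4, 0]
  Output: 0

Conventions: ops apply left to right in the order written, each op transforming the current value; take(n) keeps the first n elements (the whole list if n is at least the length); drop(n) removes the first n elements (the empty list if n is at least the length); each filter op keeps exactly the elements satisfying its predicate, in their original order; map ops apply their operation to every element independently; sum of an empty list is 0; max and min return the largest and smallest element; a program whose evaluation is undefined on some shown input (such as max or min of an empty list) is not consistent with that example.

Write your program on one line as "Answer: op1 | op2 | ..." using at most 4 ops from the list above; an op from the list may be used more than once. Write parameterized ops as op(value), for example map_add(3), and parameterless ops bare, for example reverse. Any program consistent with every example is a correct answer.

filter_odd | drop(2) | filter_gt(-5) | sum

Check, running the answer program on each example:
  [-34, 44, -28, -22] -> [] -> [] -> [] -> 0
  [-8, -40, -16, -39, -10, -43, -41, 13] -> [-39, -43, -41, 13] -> [-41, 13] -> [13] -> 13
  [40, -50, 44, -4, -12, 43, 17, -26] -> [43, 17] -> [] -> [] -> 0
  [28, 12, -46, 47, 20, -45, 44] -> [47, -45] -> [] -> [] -> 0
  [35, 4, 0] -> [35] -> [] -> [] -> 0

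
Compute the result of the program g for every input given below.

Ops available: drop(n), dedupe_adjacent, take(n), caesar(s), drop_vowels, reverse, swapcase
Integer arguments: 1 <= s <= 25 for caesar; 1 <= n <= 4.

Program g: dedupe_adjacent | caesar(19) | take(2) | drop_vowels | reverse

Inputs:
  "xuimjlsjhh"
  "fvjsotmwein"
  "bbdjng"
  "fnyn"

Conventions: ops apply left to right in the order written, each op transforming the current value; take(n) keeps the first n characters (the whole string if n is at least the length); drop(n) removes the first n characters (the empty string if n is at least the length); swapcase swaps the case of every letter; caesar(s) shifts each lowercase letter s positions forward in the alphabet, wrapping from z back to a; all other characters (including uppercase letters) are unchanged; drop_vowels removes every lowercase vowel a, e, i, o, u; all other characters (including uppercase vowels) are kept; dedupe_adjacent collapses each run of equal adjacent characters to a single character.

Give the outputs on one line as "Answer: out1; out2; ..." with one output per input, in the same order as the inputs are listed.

Execution, op by op:
  "xuimjlsjhh" -> "xuimjlsjh" -> "qnbfcelca" -> "qn" -> "qn" -> "nq"
  "fvjsotmwein" -> "fvjsotmwein" -> "yoclhmfpxbg" -> "yo" -> "y" -> "y"
  "bbdjng" -> "bdjng" -> "uwcgz" -> "uw" -> "w" -> "w"
  "fnyn" -> "fnyn" -> "ygrg" -> "yg" -> "yg" -> "gy"

"nq"; "y"; "w"; "gy"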